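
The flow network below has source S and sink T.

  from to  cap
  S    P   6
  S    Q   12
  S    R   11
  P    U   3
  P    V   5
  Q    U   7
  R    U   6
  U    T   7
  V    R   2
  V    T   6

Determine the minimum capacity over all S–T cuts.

Augment S→P→U→T: bottleneck 3, flow now 3.
Augment S→P→V→T: bottleneck 3, flow now 6.
Augment S→Q→U→T: bottleneck 4, flow now 10.
Augment S→Q→U→P→V→T: bottleneck 2, flow now 12. (uses reverse residual edge)
No augmenting path remains; maximum flow = 12.
By max-flow min-cut, the minimum cut capacity equals the max flow.
In the residual graph, reachable from S: {S, P, Q, R, U}.
Min-cut edges: P→V (5), U→T (7); capacity 5 + 7 = 12.

12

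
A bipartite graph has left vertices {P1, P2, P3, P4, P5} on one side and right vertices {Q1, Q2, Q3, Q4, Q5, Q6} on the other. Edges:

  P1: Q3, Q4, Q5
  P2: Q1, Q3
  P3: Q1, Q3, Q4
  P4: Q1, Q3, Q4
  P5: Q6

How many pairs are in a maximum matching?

Unit-capacity flow: source→left, listed edges, right→sink; max matching = max flow.
Augmenting path P1→Q3 (+1); matched 1.
Augmenting path P2→Q1 (+1); matched 2.
Augmenting path P3→Q4 (+1); matched 3.
Augmenting path P5→Q6 (+1); matched 4.
Augmenting path P4→Q3→P1→Q5 (+1); matched 5.
No augmenting path remains; maximum matching = 5.
König certificate: {P1, P2, P3, P4, P5} is a vertex cover of size 5 (every listed pair touches it), so no matching can be larger.

5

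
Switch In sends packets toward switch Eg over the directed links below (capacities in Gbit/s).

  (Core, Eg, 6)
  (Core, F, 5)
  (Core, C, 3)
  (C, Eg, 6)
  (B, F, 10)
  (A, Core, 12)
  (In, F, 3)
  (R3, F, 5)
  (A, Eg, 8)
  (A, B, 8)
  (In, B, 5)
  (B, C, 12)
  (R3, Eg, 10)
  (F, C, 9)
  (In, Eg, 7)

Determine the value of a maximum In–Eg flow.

Augment In→Eg: bottleneck 7, flow now 7.
Augment In→B→C→Eg: bottleneck 5, flow now 12.
Augment In→F→C→Eg: bottleneck 1, flow now 13.
No augmenting path remains; maximum flow = 13.
In the residual graph, reachable from In: {In, B, F, C}.
Min-cut edges: In→Eg (7), C→Eg (6); capacity 7 + 6 = 13.
This cut is saturated, so no flow can exceed 13.

13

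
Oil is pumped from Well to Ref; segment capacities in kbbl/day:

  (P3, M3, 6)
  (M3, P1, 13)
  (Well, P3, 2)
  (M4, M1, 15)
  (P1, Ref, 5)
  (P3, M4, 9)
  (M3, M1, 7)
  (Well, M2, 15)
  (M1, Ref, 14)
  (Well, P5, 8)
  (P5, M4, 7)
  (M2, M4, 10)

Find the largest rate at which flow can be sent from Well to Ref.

16

Augment Well→P3→M4→M1→Ref: bottleneck 2, flow now 2.
Augment Well→P5→M4→M1→Ref: bottleneck 7, flow now 9.
Augment Well→M2→M4→M1→Ref: bottleneck 5, flow now 14.
Augment Well→M2→M4→P3→M3→P1→Ref: bottleneck 2, flow now 16. (uses reverse residual edge)
No augmenting path remains; maximum flow = 16.
In the residual graph, reachable from Well: {Well, P5, M2, M4, M1}.
Min-cut edges: Well→P3 (2), M1→Ref (14); capacity 2 + 14 = 16.
This cut is saturated, so no flow can exceed 16.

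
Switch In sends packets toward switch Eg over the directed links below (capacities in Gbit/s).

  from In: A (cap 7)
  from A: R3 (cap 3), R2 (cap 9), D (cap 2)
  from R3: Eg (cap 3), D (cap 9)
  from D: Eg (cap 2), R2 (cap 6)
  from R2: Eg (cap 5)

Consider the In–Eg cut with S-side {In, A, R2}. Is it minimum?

Given cut capacity: 3 + 2 + 5 = 10.
Augment In→A→R3→Eg: bottleneck 3, flow now 3.
Augment In→A→D→Eg: bottleneck 2, flow now 5.
Augment In→A→R2→Eg: bottleneck 2, flow now 7.
No augmenting path remains; maximum flow = 7.
In the residual graph, reachable from In: {In}.
Min-cut edges: In→A (7); capacity 7 = 7.
Cut capacity 10 exceeds the max flow 7, so it is not minimum.

No — its capacity is 10, but the minimum cut has capacity 7.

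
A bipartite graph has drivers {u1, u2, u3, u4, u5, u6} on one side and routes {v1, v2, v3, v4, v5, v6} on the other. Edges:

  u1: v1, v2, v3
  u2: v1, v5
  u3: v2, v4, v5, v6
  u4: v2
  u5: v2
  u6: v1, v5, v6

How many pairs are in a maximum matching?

5

Unit-capacity flow: source→left, listed edges, right→sink; max matching = max flow.
Augmenting path u1→v1 (+1); matched 1.
Augmenting path u2→v5 (+1); matched 2.
Augmenting path u3→v2 (+1); matched 3.
Augmenting path u6→v6 (+1); matched 4.
Augmenting path u4→v2→u3→v4 (+1); matched 5.
No augmenting path remains; maximum matching = 5.
König certificate: {u1, u2, u3, u6, v2} is a vertex cover of size 5 (every listed pair touches it), so no matching can be larger.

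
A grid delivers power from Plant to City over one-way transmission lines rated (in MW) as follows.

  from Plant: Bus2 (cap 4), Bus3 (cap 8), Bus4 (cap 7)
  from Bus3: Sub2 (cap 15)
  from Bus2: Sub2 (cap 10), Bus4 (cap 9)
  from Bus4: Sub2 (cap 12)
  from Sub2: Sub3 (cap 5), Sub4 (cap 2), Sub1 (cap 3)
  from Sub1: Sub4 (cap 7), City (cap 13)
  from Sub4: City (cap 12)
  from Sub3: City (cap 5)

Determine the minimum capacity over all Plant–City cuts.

10

Augment Plant→Bus3→Sub2→Sub1→City: bottleneck 3, flow now 3.
Augment Plant→Bus3→Sub2→Sub4→City: bottleneck 2, flow now 5.
Augment Plant→Bus3→Sub2→Sub3→City: bottleneck 3, flow now 8.
Augment Plant→Bus2→Sub2→Sub3→City: bottleneck 2, flow now 10.
No augmenting path remains; maximum flow = 10.
By max-flow min-cut, the minimum cut capacity equals the max flow.
In the residual graph, reachable from Plant: {Plant, Bus3, Bus2, Bus4, Sub2}.
Min-cut edges: Sub2→Sub1 (3), Sub2→Sub4 (2), Sub2→Sub3 (5); capacity 3 + 2 + 5 = 10.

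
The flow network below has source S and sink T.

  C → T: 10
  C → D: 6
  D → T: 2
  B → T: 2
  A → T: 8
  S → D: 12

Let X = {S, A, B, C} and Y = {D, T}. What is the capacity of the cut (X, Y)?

38

Edges leaving {S, A, B, C}: S→D (12), A→T (8), B→T (2), C→D (6), C→T (10).
Cut capacity = 12 + 8 + 2 + 6 + 10 = 38.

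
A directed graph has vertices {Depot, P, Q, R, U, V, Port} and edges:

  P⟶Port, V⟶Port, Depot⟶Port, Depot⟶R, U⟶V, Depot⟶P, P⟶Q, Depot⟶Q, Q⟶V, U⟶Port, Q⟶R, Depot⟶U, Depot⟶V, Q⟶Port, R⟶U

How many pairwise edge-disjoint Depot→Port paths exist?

5

Assign every edge capacity 1; by Menger, the answer equals the max flow.
Path Depot→Port (+1); total 1.
Path Depot→P→Port (+1); total 2.
Path Depot→Q→Port (+1); total 3.
Path Depot→U→Port (+1); total 4.
Path Depot→V→Port (+1); total 5.
No residual Depot→Port path; max flow = 5.
Certifying cut of size 5: {Depot→P, Depot→Port, Depot→Q, U→Port, V→Port}.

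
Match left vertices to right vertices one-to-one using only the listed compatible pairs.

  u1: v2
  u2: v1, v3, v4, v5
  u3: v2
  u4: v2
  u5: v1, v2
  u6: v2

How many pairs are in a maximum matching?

Unit-capacity flow: source→left, listed edges, right→sink; max matching = max flow.
Augmenting path u1→v2 (+1); matched 1.
Augmenting path u2→v1 (+1); matched 2.
Augmenting path u5→v1→u2→v3 (+1); matched 3.
No augmenting path remains; maximum matching = 3.
König certificate: {u2, u5, v2} is a vertex cover of size 3 (every listed pair touches it), so no matching can be larger.

3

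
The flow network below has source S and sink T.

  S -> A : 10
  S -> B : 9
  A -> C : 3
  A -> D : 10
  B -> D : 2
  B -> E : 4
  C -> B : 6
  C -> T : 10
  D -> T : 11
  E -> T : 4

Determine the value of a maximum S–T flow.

Augment S→A→C→T: bottleneck 3, flow now 3.
Augment S→A→D→T: bottleneck 7, flow now 10.
Augment S→B→D→T: bottleneck 2, flow now 12.
Augment S→B→E→T: bottleneck 4, flow now 16.
No augmenting path remains; maximum flow = 16.
In the residual graph, reachable from S: {S, B}.
Min-cut edges: S→A (10), B→D (2), B→E (4); capacity 10 + 2 + 4 = 16.
This cut is saturated, so no flow can exceed 16.

16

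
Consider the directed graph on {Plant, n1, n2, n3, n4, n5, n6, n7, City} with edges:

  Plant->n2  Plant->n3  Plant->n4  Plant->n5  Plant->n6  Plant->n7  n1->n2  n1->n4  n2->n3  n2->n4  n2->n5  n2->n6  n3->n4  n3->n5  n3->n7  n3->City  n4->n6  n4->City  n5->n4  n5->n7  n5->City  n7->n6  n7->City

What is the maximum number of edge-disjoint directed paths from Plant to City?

Assign every edge capacity 1; by Menger, the answer equals the max flow.
Path Plant→n3→City (+1); total 1.
Path Plant→n4→City (+1); total 2.
Path Plant→n5→City (+1); total 3.
Path Plant→n7→City (+1); total 4.
No residual Plant→City path; max flow = 4.
Certifying cut of size 4: {n3→City, n4→City, n5→City, n7→City}.

4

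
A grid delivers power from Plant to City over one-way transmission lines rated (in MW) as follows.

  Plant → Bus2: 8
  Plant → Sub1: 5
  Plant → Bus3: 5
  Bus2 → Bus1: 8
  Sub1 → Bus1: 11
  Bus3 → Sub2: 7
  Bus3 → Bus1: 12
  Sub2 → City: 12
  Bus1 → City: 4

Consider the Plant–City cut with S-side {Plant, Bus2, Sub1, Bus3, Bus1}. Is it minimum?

Given cut capacity: 7 + 4 = 11.
Augment Plant→Bus2→Bus1→City: bottleneck 4, flow now 4.
Augment Plant→Bus3→Sub2→City: bottleneck 5, flow now 9.
No augmenting path remains; maximum flow = 9.
In the residual graph, reachable from Plant: {Plant, Bus2, Sub1, Bus1}.
Min-cut edges: Plant→Bus3 (5), Bus1→City (4); capacity 5 + 4 = 9.
Cut capacity 11 exceeds the max flow 9, so it is not minimum.

No — its capacity is 11, but the minimum cut has capacity 9.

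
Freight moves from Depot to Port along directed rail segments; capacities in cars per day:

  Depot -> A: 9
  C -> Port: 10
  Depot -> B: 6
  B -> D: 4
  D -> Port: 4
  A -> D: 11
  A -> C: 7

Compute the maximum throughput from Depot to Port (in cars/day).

Augment Depot→A→C→Port: bottleneck 7, flow now 7.
Augment Depot→A→D→Port: bottleneck 2, flow now 9.
Augment Depot→B→D→Port: bottleneck 2, flow now 11.
No augmenting path remains; maximum flow = 11.
In the residual graph, reachable from Depot: {Depot, A, B, D}.
Min-cut edges: A→C (7), D→Port (4); capacity 7 + 4 = 11.
This cut is saturated, so no flow can exceed 11.

11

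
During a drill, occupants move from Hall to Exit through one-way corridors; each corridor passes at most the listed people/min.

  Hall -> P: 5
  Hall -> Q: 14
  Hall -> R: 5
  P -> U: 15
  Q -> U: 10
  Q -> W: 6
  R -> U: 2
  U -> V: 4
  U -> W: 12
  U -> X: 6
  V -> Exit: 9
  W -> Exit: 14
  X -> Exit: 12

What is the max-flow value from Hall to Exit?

Augment Hall→Q→W→Exit: bottleneck 6, flow now 6.
Augment Hall→P→U→V→Exit: bottleneck 4, flow now 10.
Augment Hall→P→U→W→Exit: bottleneck 1, flow now 11.
Augment Hall→Q→U→W→Exit: bottleneck 7, flow now 18.
Augment Hall→Q→U→X→Exit: bottleneck 1, flow now 19.
Augment Hall→R→U→X→Exit: bottleneck 2, flow now 21.
No augmenting path remains; maximum flow = 21.
In the residual graph, reachable from Hall: {Hall, R}.
Min-cut edges: Hall→P (5), Hall→Q (14), R→U (2); capacity 5 + 14 + 2 = 21.
This cut is saturated, so no flow can exceed 21.

21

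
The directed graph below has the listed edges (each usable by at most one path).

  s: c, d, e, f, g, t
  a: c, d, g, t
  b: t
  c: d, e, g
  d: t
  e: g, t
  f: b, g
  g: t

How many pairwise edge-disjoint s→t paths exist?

5

Assign every edge capacity 1; by Menger, the answer equals the max flow.
Path s→t (+1); total 1.
Path s→d→t (+1); total 2.
Path s→e→t (+1); total 3.
Path s→g→t (+1); total 4.
Path s→f→b→t (+1); total 5.
No residual s→t path; max flow = 5.
Certifying cut of size 5: {d→t, e→t, g→t, s→f, s→t}.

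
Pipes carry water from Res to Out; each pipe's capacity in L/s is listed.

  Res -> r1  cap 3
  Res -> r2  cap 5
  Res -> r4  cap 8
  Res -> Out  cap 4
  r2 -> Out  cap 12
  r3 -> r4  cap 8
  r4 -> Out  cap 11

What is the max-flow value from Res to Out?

Augment Res→Out: bottleneck 4, flow now 4.
Augment Res→r2→Out: bottleneck 5, flow now 9.
Augment Res→r4→Out: bottleneck 8, flow now 17.
No augmenting path remains; maximum flow = 17.
In the residual graph, reachable from Res: {Res, r1}.
Min-cut edges: Res→r2 (5), Res→r4 (8), Res→Out (4); capacity 5 + 8 + 4 = 17.
This cut is saturated, so no flow can exceed 17.

17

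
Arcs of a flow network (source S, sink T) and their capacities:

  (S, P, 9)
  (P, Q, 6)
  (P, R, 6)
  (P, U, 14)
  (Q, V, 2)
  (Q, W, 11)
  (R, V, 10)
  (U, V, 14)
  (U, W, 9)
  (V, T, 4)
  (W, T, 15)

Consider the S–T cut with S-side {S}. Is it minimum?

Given cut capacity: 9 = 9.
Augment S→P→Q→V→T: bottleneck 2, flow now 2.
Augment S→P→Q→W→T: bottleneck 4, flow now 6.
Augment S→P→R→V→T: bottleneck 2, flow now 8.
Augment S→P→U→W→T: bottleneck 1, flow now 9.
No augmenting path remains; maximum flow = 9.
Cut capacity 9 equals the max flow, so it is a minimum cut.

Yes — it is a minimum cut (capacity 9).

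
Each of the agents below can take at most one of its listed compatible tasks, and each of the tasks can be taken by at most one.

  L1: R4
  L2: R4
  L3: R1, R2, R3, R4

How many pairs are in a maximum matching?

2

Unit-capacity flow: source→left, listed edges, right→sink; max matching = max flow.
Augmenting path L1→R4 (+1); matched 1.
Augmenting path L3→R1 (+1); matched 2.
No augmenting path remains; maximum matching = 2.
König certificate: {L3, R4} is a vertex cover of size 2 (every listed pair touches it), so no matching can be larger.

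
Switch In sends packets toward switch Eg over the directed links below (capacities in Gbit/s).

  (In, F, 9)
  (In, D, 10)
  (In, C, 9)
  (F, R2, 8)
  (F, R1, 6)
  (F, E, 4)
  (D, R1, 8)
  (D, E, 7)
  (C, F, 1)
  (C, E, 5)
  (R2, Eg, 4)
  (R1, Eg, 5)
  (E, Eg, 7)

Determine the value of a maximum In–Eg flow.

16

Augment In→F→R2→Eg: bottleneck 4, flow now 4.
Augment In→F→R1→Eg: bottleneck 5, flow now 9.
Augment In→D→E→Eg: bottleneck 7, flow now 16.
No augmenting path remains; maximum flow = 16.
In the residual graph, reachable from In: {In, F, D, C, R2, R1, E}.
Min-cut edges: R2→Eg (4), R1→Eg (5), E→Eg (7); capacity 4 + 5 + 7 = 16.
This cut is saturated, so no flow can exceed 16.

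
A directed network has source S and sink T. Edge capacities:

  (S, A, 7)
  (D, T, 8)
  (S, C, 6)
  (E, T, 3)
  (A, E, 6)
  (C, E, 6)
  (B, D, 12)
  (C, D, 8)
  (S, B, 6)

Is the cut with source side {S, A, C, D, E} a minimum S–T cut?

Given cut capacity: 6 + 8 + 3 = 17.
Augment S→A→E→T: bottleneck 3, flow now 3.
Augment S→B→D→T: bottleneck 6, flow now 9.
Augment S→C→D→T: bottleneck 2, flow now 11.
No augmenting path remains; maximum flow = 11.
In the residual graph, reachable from S: {S, A, B, C, D, E}.
Min-cut edges: D→T (8), E→T (3); capacity 8 + 3 = 11.
Cut capacity 17 exceeds the max flow 11, so it is not minimum.

No — its capacity is 17, but the minimum cut has capacity 11.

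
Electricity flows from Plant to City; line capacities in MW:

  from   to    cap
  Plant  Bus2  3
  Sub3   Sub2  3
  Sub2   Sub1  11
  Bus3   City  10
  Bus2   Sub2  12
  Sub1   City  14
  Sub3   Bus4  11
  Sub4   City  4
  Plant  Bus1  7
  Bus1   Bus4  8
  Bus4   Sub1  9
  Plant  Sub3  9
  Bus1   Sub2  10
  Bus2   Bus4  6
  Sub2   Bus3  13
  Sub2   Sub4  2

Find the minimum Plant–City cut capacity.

19

Augment Plant→Bus1→Bus4→Sub1→City: bottleneck 7, flow now 7.
Augment Plant→Bus2→Bus4→Sub1→City: bottleneck 2, flow now 9.
Augment Plant→Bus2→Sub2→Bus3→City: bottleneck 1, flow now 10.
Augment Plant→Sub3→Sub2→Bus3→City: bottleneck 3, flow now 13.
Augment Plant→Sub3→Bus4→Bus1→Sub2→Bus3→City: bottleneck 6, flow now 19. (uses reverse residual edge)
No augmenting path remains; maximum flow = 19.
By max-flow min-cut, the minimum cut capacity equals the max flow.
In the residual graph, reachable from Plant: {Plant}.
Min-cut edges: Plant→Bus1 (7), Plant→Bus2 (3), Plant→Sub3 (9); capacity 7 + 3 + 9 = 19.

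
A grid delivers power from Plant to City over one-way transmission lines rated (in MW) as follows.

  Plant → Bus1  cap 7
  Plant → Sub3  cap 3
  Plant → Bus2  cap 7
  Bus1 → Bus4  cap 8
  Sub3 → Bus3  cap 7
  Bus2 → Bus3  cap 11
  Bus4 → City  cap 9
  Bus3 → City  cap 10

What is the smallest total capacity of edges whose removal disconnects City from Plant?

Augment Plant→Bus1→Bus4→City: bottleneck 7, flow now 7.
Augment Plant→Sub3→Bus3→City: bottleneck 3, flow now 10.
Augment Plant→Bus2→Bus3→City: bottleneck 7, flow now 17.
No augmenting path remains; maximum flow = 17.
By max-flow min-cut, the minimum cut capacity equals the max flow.
In the residual graph, reachable from Plant: {Plant}.
Min-cut edges: Plant→Bus1 (7), Plant→Sub3 (3), Plant→Bus2 (7); capacity 7 + 3 + 7 = 17.

17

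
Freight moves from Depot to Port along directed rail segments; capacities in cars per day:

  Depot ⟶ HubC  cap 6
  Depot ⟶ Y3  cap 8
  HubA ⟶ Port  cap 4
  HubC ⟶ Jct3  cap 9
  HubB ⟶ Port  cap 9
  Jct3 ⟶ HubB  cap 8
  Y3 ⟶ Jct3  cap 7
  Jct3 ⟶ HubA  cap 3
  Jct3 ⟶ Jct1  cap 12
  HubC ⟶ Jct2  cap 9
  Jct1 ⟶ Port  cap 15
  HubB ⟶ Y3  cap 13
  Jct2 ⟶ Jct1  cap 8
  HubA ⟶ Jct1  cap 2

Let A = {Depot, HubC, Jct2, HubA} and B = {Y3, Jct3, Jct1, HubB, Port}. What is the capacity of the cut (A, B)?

31

Edges leaving {Depot, HubC, Jct2, HubA}: Depot→Y3 (8), HubC→Jct3 (9), Jct2→Jct1 (8), HubA→Jct1 (2), HubA→Port (4).
Cut capacity = 8 + 9 + 8 + 2 + 4 = 31.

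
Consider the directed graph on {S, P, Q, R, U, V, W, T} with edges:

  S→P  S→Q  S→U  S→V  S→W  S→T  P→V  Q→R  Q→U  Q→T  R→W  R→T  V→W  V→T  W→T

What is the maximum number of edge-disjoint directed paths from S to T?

Assign every edge capacity 1; by Menger, the answer equals the max flow.
Path S→T (+1); total 1.
Path S→Q→T (+1); total 2.
Path S→V→T (+1); total 3.
Path S→W→T (+1); total 4.
No residual S→T path; max flow = 4.
Certifying cut of size 4: {S→Q, S→T, V→T, W→T}.

4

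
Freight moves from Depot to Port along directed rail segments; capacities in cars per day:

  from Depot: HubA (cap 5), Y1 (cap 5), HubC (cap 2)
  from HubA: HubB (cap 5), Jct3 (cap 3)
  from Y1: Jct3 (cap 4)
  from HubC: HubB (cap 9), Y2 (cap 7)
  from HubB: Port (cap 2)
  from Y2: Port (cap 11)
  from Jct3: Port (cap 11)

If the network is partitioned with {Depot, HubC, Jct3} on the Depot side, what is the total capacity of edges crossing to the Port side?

37

Edges leaving {Depot, HubC, Jct3}: Depot→HubA (5), Depot→Y1 (5), HubC→HubB (9), HubC→Y2 (7), Jct3→Port (11).
Cut capacity = 5 + 5 + 9 + 7 + 11 = 37.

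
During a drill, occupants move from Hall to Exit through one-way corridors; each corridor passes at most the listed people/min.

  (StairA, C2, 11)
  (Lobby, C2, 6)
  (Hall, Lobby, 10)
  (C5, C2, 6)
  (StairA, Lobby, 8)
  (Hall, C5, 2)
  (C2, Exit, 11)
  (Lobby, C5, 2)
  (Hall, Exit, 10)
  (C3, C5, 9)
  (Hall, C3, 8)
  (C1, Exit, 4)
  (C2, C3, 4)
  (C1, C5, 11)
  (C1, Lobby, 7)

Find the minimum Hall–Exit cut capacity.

Augment Hall→Exit: bottleneck 10, flow now 10.
Augment Hall→Lobby→C2→Exit: bottleneck 6, flow now 16.
Augment Hall→C5→C2→Exit: bottleneck 2, flow now 18.
Augment Hall→C3→C5→C2→Exit: bottleneck 3, flow now 21.
No augmenting path remains; maximum flow = 21.
By max-flow min-cut, the minimum cut capacity equals the max flow.
In the residual graph, reachable from Hall: {Hall, C3, Lobby, C5, C2}.
Min-cut edges: Hall→Exit (10), C2→Exit (11); capacity 10 + 11 = 21.

21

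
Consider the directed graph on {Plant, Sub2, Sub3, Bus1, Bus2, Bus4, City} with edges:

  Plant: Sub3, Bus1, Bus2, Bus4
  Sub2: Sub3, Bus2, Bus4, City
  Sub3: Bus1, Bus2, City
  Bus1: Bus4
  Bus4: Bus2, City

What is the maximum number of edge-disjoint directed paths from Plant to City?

2

Assign every edge capacity 1; by Menger, the answer equals the max flow.
Path Plant→Sub3→City (+1); total 1.
Path Plant→Bus4→City (+1); total 2.
No residual Plant→City path; max flow = 2.
Certifying cut of size 2: {Bus4→City, Plant→Sub3}.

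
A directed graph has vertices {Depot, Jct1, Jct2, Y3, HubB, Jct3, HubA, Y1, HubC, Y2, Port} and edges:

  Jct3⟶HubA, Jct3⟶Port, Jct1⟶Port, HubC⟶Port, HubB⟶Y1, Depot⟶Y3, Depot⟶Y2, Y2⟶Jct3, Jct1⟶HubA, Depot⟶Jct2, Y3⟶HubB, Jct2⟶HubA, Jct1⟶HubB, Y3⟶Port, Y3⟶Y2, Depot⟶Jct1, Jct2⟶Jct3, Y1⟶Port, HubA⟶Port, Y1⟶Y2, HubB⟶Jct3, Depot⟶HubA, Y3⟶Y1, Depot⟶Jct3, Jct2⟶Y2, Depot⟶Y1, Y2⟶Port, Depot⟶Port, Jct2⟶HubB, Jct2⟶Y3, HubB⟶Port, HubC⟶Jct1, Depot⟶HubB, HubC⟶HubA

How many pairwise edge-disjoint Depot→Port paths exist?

8

Assign every edge capacity 1; by Menger, the answer equals the max flow.
Path Depot→Port (+1); total 1.
Path Depot→Jct1→Port (+1); total 2.
Path Depot→Y3→Port (+1); total 3.
Path Depot→HubB→Port (+1); total 4.
Path Depot→Jct3→Port (+1); total 5.
Path Depot→HubA→Port (+1); total 6.
Path Depot→Y1→Port (+1); total 7.
Path Depot→Y2→Port (+1); total 8.
No residual Depot→Port path; max flow = 8.
Certifying cut of size 8: {Depot→Jct1, Depot→Port, HubA→Port, HubB→Port, Jct3→Port, Y1→Port, Y2→Port, Y3→Port}.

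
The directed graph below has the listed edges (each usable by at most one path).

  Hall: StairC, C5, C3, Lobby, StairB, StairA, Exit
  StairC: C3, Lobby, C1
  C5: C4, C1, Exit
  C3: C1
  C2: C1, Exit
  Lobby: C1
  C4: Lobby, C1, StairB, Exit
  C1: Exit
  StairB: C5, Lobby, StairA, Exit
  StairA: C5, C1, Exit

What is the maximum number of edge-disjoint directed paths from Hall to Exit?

5

Assign every edge capacity 1; by Menger, the answer equals the max flow.
Path Hall→Exit (+1); total 1.
Path Hall→C5→Exit (+1); total 2.
Path Hall→StairB→Exit (+1); total 3.
Path Hall→StairA→Exit (+1); total 4.
Path Hall→StairC→C1→Exit (+1); total 5.
No residual Hall→Exit path; max flow = 5.
Certifying cut of size 5: {C1→Exit, Hall→C5, Hall→Exit, Hall→StairA, Hall→StairB}.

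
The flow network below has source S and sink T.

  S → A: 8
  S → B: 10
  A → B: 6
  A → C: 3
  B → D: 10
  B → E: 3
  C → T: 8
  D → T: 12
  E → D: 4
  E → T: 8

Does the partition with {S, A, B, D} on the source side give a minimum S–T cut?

Given cut capacity: 3 + 3 + 12 = 18.
Augment S→A→C→T: bottleneck 3, flow now 3.
Augment S→B→D→T: bottleneck 10, flow now 13.
Augment S→A→B→E→T: bottleneck 3, flow now 16.
No augmenting path remains; maximum flow = 16.
In the residual graph, reachable from S: {S, A, B}.
Min-cut edges: A→C (3), B→D (10), B→E (3); capacity 3 + 10 + 3 = 16.
Cut capacity 18 exceeds the max flow 16, so it is not minimum.

No — its capacity is 18, but the minimum cut has capacity 16.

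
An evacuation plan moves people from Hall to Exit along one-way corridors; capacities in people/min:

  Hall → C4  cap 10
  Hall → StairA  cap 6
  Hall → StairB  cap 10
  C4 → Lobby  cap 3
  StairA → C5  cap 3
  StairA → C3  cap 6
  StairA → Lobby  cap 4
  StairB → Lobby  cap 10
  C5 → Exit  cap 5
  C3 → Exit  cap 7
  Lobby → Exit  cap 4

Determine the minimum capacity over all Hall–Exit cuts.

10

Augment Hall→C4→Lobby→Exit: bottleneck 3, flow now 3.
Augment Hall→StairA→C5→Exit: bottleneck 3, flow now 6.
Augment Hall→StairA→C3→Exit: bottleneck 3, flow now 9.
Augment Hall→StairB→Lobby→Exit: bottleneck 1, flow now 10.
No augmenting path remains; maximum flow = 10.
By max-flow min-cut, the minimum cut capacity equals the max flow.
In the residual graph, reachable from Hall: {Hall, C4, StairB, Lobby}.
Min-cut edges: Hall→StairA (6), Lobby→Exit (4); capacity 6 + 4 = 10.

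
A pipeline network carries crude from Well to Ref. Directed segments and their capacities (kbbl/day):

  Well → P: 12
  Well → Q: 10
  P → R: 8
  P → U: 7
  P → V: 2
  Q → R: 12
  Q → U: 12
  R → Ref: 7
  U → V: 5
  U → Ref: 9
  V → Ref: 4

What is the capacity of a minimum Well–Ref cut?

Augment Well→P→R→Ref: bottleneck 7, flow now 7.
Augment Well→P→U→Ref: bottleneck 5, flow now 12.
Augment Well→Q→U→Ref: bottleneck 4, flow now 16.
Augment Well→Q→U→V→Ref: bottleneck 4, flow now 20.
No augmenting path remains; maximum flow = 20.
By max-flow min-cut, the minimum cut capacity equals the max flow.
In the residual graph, reachable from Well: {Well, P, Q, R, U, V}.
Min-cut edges: R→Ref (7), U→Ref (9), V→Ref (4); capacity 7 + 9 + 4 = 20.

20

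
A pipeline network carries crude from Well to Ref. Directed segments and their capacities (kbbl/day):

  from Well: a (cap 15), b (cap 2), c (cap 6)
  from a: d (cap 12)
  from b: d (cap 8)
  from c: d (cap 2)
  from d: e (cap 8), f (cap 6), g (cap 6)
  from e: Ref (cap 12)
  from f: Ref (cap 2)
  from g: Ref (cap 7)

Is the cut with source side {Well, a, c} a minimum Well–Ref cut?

Yes — it is a minimum cut (capacity 16).

Given cut capacity: 2 + 12 + 2 = 16.
Augment Well→a→d→e→Ref: bottleneck 8, flow now 8.
Augment Well→a→d→f→Ref: bottleneck 2, flow now 10.
Augment Well→a→d→g→Ref: bottleneck 2, flow now 12.
Augment Well→b→d→g→Ref: bottleneck 2, flow now 14.
Augment Well→c→d→g→Ref: bottleneck 2, flow now 16.
No augmenting path remains; maximum flow = 16.
Cut capacity 16 equals the max flow, so it is a minimum cut.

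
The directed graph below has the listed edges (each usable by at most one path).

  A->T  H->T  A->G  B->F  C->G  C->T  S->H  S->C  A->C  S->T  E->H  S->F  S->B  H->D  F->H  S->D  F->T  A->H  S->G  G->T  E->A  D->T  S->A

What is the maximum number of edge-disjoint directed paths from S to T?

Assign every edge capacity 1; by Menger, the answer equals the max flow.
Path S→T (+1); total 1.
Path S→A→T (+1); total 2.
Path S→C→T (+1); total 3.
Path S→D→T (+1); total 4.
Path S→F→T (+1); total 5.
Path S→G→T (+1); total 6.
Path S→H→T (+1); total 7.
No residual S→T path; max flow = 7.
Certifying cut of size 7: {D→T, F→T, H→T, S→A, S→C, S→G, S→T}.

7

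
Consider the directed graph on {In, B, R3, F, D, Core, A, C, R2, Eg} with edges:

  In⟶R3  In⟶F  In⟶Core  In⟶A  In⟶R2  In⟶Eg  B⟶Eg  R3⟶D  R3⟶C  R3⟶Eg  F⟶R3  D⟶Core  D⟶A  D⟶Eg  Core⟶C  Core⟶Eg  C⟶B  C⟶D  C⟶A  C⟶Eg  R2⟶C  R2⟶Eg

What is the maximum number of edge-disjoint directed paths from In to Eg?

Assign every edge capacity 1; by Menger, the answer equals the max flow.
Path In→Eg (+1); total 1.
Path In→R3→Eg (+1); total 2.
Path In→Core→Eg (+1); total 3.
Path In→R2→Eg (+1); total 4.
Path In→F→R3→D→Eg (+1); total 5.
No residual In→Eg path; max flow = 5.
Certifying cut of size 5: {In→Core, In→Eg, In→F, In→R2, In→R3}.

5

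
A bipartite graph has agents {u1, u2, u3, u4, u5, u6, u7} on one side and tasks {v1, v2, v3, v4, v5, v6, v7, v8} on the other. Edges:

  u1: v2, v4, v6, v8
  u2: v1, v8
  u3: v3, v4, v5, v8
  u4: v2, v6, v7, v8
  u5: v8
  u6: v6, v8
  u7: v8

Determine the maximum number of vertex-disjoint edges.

Unit-capacity flow: source→left, listed edges, right→sink; max matching = max flow.
Augmenting path u1→v2 (+1); matched 1.
Augmenting path u2→v1 (+1); matched 2.
Augmenting path u3→v3 (+1); matched 3.
Augmenting path u4→v6 (+1); matched 4.
Augmenting path u5→v8 (+1); matched 5.
Augmenting path u6→v6→u4→v7 (+1); matched 6.
No augmenting path remains; maximum matching = 6.
König certificate: {u1, u2, u3, u4, u6, v8} is a vertex cover of size 6 (every listed pair touches it), so no matching can be larger.

6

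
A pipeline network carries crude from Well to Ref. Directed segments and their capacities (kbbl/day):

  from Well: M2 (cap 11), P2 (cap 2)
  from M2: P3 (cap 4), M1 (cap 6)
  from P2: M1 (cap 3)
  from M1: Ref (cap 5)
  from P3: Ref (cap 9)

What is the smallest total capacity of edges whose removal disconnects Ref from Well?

9

Augment Well→M2→M1→Ref: bottleneck 5, flow now 5.
Augment Well→M2→P3→Ref: bottleneck 4, flow now 9.
No augmenting path remains; maximum flow = 9.
By max-flow min-cut, the minimum cut capacity equals the max flow.
In the residual graph, reachable from Well: {Well, M2, P2, M1}.
Min-cut edges: M2→P3 (4), M1→Ref (5); capacity 4 + 5 = 9.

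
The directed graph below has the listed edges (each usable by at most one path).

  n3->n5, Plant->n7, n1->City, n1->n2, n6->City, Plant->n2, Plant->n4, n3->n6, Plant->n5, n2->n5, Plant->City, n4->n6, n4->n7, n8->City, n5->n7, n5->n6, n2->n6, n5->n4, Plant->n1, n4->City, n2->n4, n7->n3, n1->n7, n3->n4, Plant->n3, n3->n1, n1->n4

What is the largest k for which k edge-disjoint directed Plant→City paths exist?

Assign every edge capacity 1; by Menger, the answer equals the max flow.
Path Plant→City (+1); total 1.
Path Plant→n1→City (+1); total 2.
Path Plant→n4→City (+1); total 3.
Path Plant→n2→n6→City (+1); total 4.
No residual Plant→City path; max flow = 4.
Certifying cut of size 4: {Plant→City, n1→City, n4→City, n6→City}.

4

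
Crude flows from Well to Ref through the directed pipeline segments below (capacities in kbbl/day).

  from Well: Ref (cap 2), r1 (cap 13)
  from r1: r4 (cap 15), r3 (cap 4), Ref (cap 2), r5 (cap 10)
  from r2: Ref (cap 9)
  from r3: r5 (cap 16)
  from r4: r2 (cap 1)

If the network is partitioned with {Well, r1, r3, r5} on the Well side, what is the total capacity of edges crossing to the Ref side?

Edges leaving {Well, r1, r3, r5}: Well→Ref (2), r1→r4 (15), r1→Ref (2).
Cut capacity = 2 + 15 + 2 = 19.

19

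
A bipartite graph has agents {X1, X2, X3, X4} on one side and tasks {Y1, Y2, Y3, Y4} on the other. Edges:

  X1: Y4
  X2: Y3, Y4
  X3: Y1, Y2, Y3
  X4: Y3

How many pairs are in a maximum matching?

3

Unit-capacity flow: source→left, listed edges, right→sink; max matching = max flow.
Augmenting path X1→Y4 (+1); matched 1.
Augmenting path X2→Y3 (+1); matched 2.
Augmenting path X3→Y1 (+1); matched 3.
No augmenting path remains; maximum matching = 3.
König certificate: {X3, Y3, Y4} is a vertex cover of size 3 (every listed pair touches it), so no matching can be larger.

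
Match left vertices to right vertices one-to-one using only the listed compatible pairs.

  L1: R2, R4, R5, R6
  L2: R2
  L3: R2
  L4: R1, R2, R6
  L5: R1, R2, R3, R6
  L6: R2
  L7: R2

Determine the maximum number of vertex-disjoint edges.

4

Unit-capacity flow: source→left, listed edges, right→sink; max matching = max flow.
Augmenting path L1→R2 (+1); matched 1.
Augmenting path L4→R1 (+1); matched 2.
Augmenting path L5→R3 (+1); matched 3.
Augmenting path L2→R2→L1→R4 (+1); matched 4.
No augmenting path remains; maximum matching = 4.
König certificate: {L1, L4, L5, R2} is a vertex cover of size 4 (every listed pair touches it), so no matching can be larger.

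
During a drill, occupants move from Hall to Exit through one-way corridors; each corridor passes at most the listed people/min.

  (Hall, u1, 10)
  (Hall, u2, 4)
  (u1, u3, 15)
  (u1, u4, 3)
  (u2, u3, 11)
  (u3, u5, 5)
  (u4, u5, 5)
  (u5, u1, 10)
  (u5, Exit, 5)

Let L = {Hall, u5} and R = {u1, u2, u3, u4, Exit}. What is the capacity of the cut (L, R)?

Edges leaving {Hall, u5}: Hall→u1 (10), Hall→u2 (4), u5→u1 (10), u5→Exit (5).
Cut capacity = 10 + 4 + 10 + 5 = 29.

29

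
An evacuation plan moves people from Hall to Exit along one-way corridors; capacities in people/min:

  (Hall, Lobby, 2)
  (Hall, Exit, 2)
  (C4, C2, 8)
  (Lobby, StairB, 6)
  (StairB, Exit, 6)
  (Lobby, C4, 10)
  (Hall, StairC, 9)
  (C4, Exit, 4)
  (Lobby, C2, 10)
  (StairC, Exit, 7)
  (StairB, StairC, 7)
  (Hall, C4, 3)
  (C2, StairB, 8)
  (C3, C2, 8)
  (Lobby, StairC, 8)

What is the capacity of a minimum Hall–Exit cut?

Augment Hall→Exit: bottleneck 2, flow now 2.
Augment Hall→C4→Exit: bottleneck 3, flow now 5.
Augment Hall→StairC→Exit: bottleneck 7, flow now 12.
Augment Hall→Lobby→C4→Exit: bottleneck 1, flow now 13.
Augment Hall→Lobby→StairB→Exit: bottleneck 1, flow now 14.
No augmenting path remains; maximum flow = 14.
By max-flow min-cut, the minimum cut capacity equals the max flow.
In the residual graph, reachable from Hall: {Hall, StairC}.
Min-cut edges: Hall→Lobby (2), Hall→C4 (3), Hall→Exit (2), StairC→Exit (7); capacity 2 + 3 + 2 + 7 = 14.

14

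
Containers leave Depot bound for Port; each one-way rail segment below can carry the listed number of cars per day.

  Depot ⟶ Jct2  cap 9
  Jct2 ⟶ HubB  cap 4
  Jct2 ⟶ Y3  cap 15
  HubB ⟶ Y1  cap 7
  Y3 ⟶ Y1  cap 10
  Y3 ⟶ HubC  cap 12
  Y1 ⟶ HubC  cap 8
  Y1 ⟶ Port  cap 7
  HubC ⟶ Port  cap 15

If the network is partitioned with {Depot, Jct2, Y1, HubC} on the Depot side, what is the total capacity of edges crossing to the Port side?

Edges leaving {Depot, Jct2, Y1, HubC}: Jct2→HubB (4), Jct2→Y3 (15), Y1→Port (7), HubC→Port (15).
Cut capacity = 4 + 15 + 7 + 15 = 41.

41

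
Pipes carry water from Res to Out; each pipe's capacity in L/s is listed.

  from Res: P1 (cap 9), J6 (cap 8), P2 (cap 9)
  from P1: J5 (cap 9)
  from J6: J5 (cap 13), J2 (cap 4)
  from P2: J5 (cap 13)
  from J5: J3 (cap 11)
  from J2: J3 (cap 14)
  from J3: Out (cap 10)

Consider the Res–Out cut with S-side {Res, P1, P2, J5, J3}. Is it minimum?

Given cut capacity: 8 + 10 = 18.
Augment Res→P1→J5→J3→Out: bottleneck 9, flow now 9.
Augment Res→J6→J5→J3→Out: bottleneck 1, flow now 10.
No augmenting path remains; maximum flow = 10.
In the residual graph, reachable from Res: {Res, P1, J6, P2, J5, J2, J3}.
Min-cut edges: J3→Out (10); capacity 10 = 10.
Cut capacity 18 exceeds the max flow 10, so it is not minimum.

No — its capacity is 18, but the minimum cut has capacity 10.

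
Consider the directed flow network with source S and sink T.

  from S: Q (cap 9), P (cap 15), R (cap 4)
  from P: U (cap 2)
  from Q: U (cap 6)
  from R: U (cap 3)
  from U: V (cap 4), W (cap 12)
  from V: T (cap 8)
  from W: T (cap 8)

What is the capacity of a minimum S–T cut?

11

Augment S→P→U→V→T: bottleneck 2, flow now 2.
Augment S→Q→U→V→T: bottleneck 2, flow now 4.
Augment S→Q→U→W→T: bottleneck 4, flow now 8.
Augment S→R→U→W→T: bottleneck 3, flow now 11.
No augmenting path remains; maximum flow = 11.
By max-flow min-cut, the minimum cut capacity equals the max flow.
In the residual graph, reachable from S: {S, P, Q, R}.
Min-cut edges: P→U (2), Q→U (6), R→U (3); capacity 2 + 6 + 3 = 11.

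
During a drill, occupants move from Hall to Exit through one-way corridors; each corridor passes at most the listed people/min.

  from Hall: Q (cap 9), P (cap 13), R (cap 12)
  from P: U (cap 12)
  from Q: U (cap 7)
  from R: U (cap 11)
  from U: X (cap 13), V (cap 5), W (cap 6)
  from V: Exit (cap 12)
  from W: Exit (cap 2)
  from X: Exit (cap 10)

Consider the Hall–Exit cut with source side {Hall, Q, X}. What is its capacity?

Edges leaving {Hall, Q, X}: Hall→P (13), Hall→R (12), Q→U (7), X→Exit (10).
Cut capacity = 13 + 12 + 7 + 10 = 42.

42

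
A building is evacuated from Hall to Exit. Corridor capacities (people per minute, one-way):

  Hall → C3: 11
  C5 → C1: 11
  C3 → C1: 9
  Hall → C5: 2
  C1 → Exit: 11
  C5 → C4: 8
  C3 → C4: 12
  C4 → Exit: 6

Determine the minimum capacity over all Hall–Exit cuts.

13

Augment Hall→C3→C1→Exit: bottleneck 9, flow now 9.
Augment Hall→C3→C4→Exit: bottleneck 2, flow now 11.
Augment Hall→C5→C1→Exit: bottleneck 2, flow now 13.
No augmenting path remains; maximum flow = 13.
By max-flow min-cut, the minimum cut capacity equals the max flow.
In the residual graph, reachable from Hall: {Hall}.
Min-cut edges: Hall→C3 (11), Hall→C5 (2); capacity 11 + 2 = 13.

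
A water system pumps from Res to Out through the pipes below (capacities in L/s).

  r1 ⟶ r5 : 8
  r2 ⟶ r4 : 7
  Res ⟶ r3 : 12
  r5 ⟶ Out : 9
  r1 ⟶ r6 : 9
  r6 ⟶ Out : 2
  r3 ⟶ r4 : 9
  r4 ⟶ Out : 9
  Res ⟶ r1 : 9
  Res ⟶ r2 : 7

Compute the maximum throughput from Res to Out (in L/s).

18

Augment Res→r1→r5→Out: bottleneck 8, flow now 8.
Augment Res→r1→r6→Out: bottleneck 1, flow now 9.
Augment Res→r2→r4→Out: bottleneck 7, flow now 16.
Augment Res→r3→r4→Out: bottleneck 2, flow now 18.
No augmenting path remains; maximum flow = 18.
In the residual graph, reachable from Res: {Res, r2, r3, r4}.
Min-cut edges: Res→r1 (9), r4→Out (9); capacity 9 + 9 = 18.
This cut is saturated, so no flow can exceed 18.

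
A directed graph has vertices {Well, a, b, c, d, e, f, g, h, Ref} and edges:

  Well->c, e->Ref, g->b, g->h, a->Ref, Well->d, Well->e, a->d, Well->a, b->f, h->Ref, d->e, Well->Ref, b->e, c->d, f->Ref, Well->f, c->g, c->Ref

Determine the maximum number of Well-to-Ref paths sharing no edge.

5

Assign every edge capacity 1; by Menger, the answer equals the max flow.
Path Well→Ref (+1); total 1.
Path Well→a→Ref (+1); total 2.
Path Well→c→Ref (+1); total 3.
Path Well→e→Ref (+1); total 4.
Path Well→f→Ref (+1); total 5.
No residual Well→Ref path; max flow = 5.
Certifying cut of size 5: {Well→Ref, Well→a, Well→c, Well→f, e→Ref}.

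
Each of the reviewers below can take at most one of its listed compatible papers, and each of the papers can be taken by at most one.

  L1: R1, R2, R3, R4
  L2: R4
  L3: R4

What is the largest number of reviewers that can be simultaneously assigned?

Unit-capacity flow: source→left, listed edges, right→sink; max matching = max flow.
Augmenting path L1→R1 (+1); matched 1.
Augmenting path L2→R4 (+1); matched 2.
No augmenting path remains; maximum matching = 2.
König certificate: {L1, R4} is a vertex cover of size 2 (every listed pair touches it), so no matching can be larger.

2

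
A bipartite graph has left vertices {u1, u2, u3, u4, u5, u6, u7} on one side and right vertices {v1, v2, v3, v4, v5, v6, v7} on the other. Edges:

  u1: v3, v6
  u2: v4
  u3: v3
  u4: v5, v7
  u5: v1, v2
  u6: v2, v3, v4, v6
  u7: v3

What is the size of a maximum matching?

6

Unit-capacity flow: source→left, listed edges, right→sink; max matching = max flow.
Augmenting path u1→v3 (+1); matched 1.
Augmenting path u2→v4 (+1); matched 2.
Augmenting path u4→v5 (+1); matched 3.
Augmenting path u5→v1 (+1); matched 4.
Augmenting path u6→v2 (+1); matched 5.
Augmenting path u3→v3→u1→v6 (+1); matched 6.
No augmenting path remains; maximum matching = 6.
König certificate: {u1, u2, u4, u5, u6, v3} is a vertex cover of size 6 (every listed pair touches it), so no matching can be larger.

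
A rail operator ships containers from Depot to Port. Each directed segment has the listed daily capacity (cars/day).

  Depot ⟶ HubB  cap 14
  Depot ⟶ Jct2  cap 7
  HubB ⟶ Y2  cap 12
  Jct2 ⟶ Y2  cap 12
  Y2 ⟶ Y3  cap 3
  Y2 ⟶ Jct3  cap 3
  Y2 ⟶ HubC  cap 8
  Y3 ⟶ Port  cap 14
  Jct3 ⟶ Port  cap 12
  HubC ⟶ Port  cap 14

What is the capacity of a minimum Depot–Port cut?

14

Augment Depot→HubB→Y2→Y3→Port: bottleneck 3, flow now 3.
Augment Depot→HubB→Y2→Jct3→Port: bottleneck 3, flow now 6.
Augment Depot→HubB→Y2→HubC→Port: bottleneck 6, flow now 12.
Augment Depot→Jct2→Y2→HubC→Port: bottleneck 2, flow now 14.
No augmenting path remains; maximum flow = 14.
By max-flow min-cut, the minimum cut capacity equals the max flow.
In the residual graph, reachable from Depot: {Depot, HubB, Jct2, Y2}.
Min-cut edges: Y2→Y3 (3), Y2→Jct3 (3), Y2→HubC (8); capacity 3 + 3 + 8 = 14.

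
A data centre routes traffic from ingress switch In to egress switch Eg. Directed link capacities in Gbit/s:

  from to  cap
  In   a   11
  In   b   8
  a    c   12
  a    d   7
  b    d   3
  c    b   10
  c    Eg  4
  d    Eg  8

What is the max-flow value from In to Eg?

12

Augment In→a→c→Eg: bottleneck 4, flow now 4.
Augment In→a→d→Eg: bottleneck 7, flow now 11.
Augment In→b→d→Eg: bottleneck 1, flow now 12.
No augmenting path remains; maximum flow = 12.
In the residual graph, reachable from In: {In, a, b, c, d}.
Min-cut edges: c→Eg (4), d→Eg (8); capacity 4 + 8 = 12.
This cut is saturated, so no flow can exceed 12.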